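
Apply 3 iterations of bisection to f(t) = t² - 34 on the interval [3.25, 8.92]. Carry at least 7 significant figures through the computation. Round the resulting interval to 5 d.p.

f(3.250000) = -23.437500, f(8.920000) = 45.566400 (opposite signs)
step 1: m = 6.085000, f(m) = 3.027225 > 0 → root in [3.250000, 6.085000]
step 2: m = 4.667500, f(m) = -12.214444 < 0 → root in [4.667500, 6.085000]
step 3: m = 5.376250, f(m) = -5.095936 < 0 → root in [5.376250, 6.085000]

[5.37625, 6.08500]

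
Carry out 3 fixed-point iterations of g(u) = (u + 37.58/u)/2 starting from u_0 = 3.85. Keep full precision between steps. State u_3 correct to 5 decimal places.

6.13034

u_1 = g(3.850000) = 6.805519
u_2 = g(6.805519) = 6.163754
u_3 = g(6.163754) = 6.130344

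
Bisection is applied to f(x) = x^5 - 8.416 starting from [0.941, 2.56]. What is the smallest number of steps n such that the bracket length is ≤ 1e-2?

8

Initial width b − a = 2.56 − 0.941 = 1.619000.
After n steps the width is (b−a)/2^n; need (b−a)/2^n ≤ 1e-2.
So n ≥ log₂(1.619000/1e-2) = log₂(161.9000) ≈ 7.3390.
Hence n = 8.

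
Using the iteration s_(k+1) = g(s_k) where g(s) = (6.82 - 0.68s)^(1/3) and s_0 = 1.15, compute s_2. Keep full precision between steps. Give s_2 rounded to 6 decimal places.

s_1 = g(1.150000) = 1.820949
s_2 = g(1.820949) = 1.773877

1.773877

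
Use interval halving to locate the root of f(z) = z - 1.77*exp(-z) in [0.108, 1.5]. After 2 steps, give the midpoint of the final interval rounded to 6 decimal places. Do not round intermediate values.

f(0.108000) = -1.480801, f(1.500000) = 1.105060 (opposite signs)
step 1: m = 0.804000, f(m) = 0.011863 > 0 → root in [0.108000, 0.804000]
step 2: m = 0.456000, f(m) = -0.665850 < 0 → root in [0.456000, 0.804000]
Midpoint of [0.456000, 0.804000] = 0.630000

0.630000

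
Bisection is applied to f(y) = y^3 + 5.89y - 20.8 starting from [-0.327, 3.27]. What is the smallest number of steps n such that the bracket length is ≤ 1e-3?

12

Initial width b − a = 3.27 − -0.327 = 3.597000.
After n steps the width is (b−a)/2^n; need (b−a)/2^n ≤ 1e-3.
So n ≥ log₂(3.597000/1e-3) = log₂(3597.0000) ≈ 11.8126.
Hence n = 12.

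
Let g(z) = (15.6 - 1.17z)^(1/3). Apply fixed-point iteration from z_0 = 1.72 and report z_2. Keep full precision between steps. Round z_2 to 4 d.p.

2.3397

z_1 = g(1.720000) = 2.386241
z_2 = g(2.386241) = 2.339707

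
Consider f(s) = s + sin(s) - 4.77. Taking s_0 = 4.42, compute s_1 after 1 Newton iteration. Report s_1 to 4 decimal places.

6.2571

f'(s) = 1 + cos(s)
s_0 = 4.420000: f = -1.307558, f' = 0.711759 → s_1 = 4.420000 - (-1.307558)/(0.711759) = 6.257079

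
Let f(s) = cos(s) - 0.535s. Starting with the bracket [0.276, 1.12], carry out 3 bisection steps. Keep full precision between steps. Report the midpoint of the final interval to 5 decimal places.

0.96175

f(0.276000) = 0.814493, f(1.120000) = -0.163518 (opposite signs)
step 1: m = 0.698000, f(m) = 0.392699 > 0 → root in [0.698000, 1.120000]
step 2: m = 0.909000, f(m) = 0.128220 > 0 → root in [0.909000, 1.120000]
step 3: m = 1.014500, f(m) = -0.014713 < 0 → root in [0.909000, 1.014500]
Midpoint of [0.909000, 1.014500] = 0.961750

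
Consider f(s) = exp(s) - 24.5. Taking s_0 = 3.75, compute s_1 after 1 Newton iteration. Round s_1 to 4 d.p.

3.3262

Newton update: s ← s − f(s)/f'(s).
f'(s) = exp(s)
s_0 = 3.750000: f = 18.021082, f' = 42.521082 → s_1 = 3.750000 - (18.021082)/(42.521082) = 3.326185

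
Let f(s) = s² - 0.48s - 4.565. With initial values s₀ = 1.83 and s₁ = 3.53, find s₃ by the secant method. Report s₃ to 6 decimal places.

2.361933

f(s_0) = -2.094500, f(s_1) = 6.201500
s_2 = 3.530000 - (6.201500)·(3.530000 - 1.830000)/(6.201500 - (-2.094500)) = 2.259201; f(s_2) = -0.545428
s_3 = 2.259201 - (-0.545428)·(2.259201 - 3.530000)/(-0.545428 - (6.201500)) = 2.361933; f(s_3) = -0.119999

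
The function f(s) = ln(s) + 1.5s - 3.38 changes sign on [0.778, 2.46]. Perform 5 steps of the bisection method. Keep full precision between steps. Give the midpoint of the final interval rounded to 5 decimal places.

f(0.778000) = -2.464029, f(2.460000) = 1.210161 (opposite signs)
step 1: m = 1.619000, f(m) = -0.469691 < 0 → root in [1.619000, 2.460000]
step 2: m = 2.039500, f(m) = 0.391955 > 0 → root in [1.619000, 2.039500]
step 3: m = 1.829250, f(m) = -0.032219 < 0 → root in [1.829250, 2.039500]
step 4: m = 1.934375, f(m) = 0.181347 > 0 → root in [1.829250, 1.934375]
step 5: m = 1.881813, f(m) = 0.074954 > 0 → root in [1.829250, 1.881813]
Midpoint of [1.829250, 1.881813] = 1.855531

1.85553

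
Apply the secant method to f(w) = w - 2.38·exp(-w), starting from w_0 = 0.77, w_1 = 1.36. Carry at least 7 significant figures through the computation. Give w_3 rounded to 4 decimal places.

0.9330

Secant update: w_(k+1) = w_k − f(w_k)·(w_k − w_(k-1))/(f(w_k) − f(w_(k-1))).
f(w_0) = -0.331971, f(w_1) = 0.749147
w_2 = 1.360000 - (0.749147)·(1.360000 - 0.770000)/(0.749147 - (-0.331971)) = 0.951167; f(w_2) = 0.031797
w_3 = 0.951167 - (0.031797)·(0.951167 - 1.360000)/(0.031797 - (0.749147)) = 0.933045; f(w_3) = -0.003137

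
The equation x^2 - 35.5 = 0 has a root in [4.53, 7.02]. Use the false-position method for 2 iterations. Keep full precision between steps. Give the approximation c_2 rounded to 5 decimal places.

5.94734

f(4.530000) = -14.979100, f(7.020000) = 13.780400
step 1: c = 5.826892, f(c) = -1.547332 < 0 → new bracket [5.826892, 7.020000]
step 2: c = 5.947336, f(c) = -0.129196 < 0 → new bracket [5.947336, 7.020000]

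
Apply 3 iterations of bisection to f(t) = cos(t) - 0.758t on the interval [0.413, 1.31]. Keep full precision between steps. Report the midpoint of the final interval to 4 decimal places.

f(0.413000) = 0.602867, f(1.310000) = -0.735130 (opposite signs)
step 1: m = 0.861500, f(m) = -0.001717 < 0 → root in [0.413000, 0.861500]
step 2: m = 0.637250, f(m) = 0.320700 > 0 → root in [0.637250, 0.861500]
step 3: m = 0.749375, f(m) = 0.164089 > 0 → root in [0.749375, 0.861500]
Midpoint of [0.749375, 0.861500] = 0.805438

0.8054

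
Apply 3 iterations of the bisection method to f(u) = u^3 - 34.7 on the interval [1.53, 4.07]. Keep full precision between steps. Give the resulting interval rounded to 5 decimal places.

[3.11750, 3.43500]

f(1.530000) = -31.118423, f(4.070000) = 32.719143 (opposite signs)
step 1: m = 2.800000, f(m) = -12.748000 < 0 → root in [2.800000, 4.070000]
step 2: m = 3.435000, f(m) = 5.830338 > 0 → root in [2.800000, 3.435000]
step 3: m = 3.117500, f(m) = -4.401622 < 0 → root in [3.117500, 3.435000]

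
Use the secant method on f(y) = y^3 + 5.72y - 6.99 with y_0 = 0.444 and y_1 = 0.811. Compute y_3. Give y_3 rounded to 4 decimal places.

1.0274

f(y_0) = -4.362792, f(y_1) = -1.817668
y_2 = 0.811000 - (-1.817668)·(0.811000 - 0.444000)/(-1.817668 - (-4.362792)) = 1.073103; f(y_2) = 0.383880
y_3 = 1.073103 - (0.383880)·(1.073103 - 0.811000)/(0.383880 - (-1.817668)) = 1.027400; f(y_3) = -0.028795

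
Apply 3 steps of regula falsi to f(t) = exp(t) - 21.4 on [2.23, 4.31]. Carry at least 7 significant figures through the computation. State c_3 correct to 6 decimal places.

2.945399

False-position update: c = (a·f(b) − b·f(a))/(f(b) − f(a)); replace the endpoint whose sign matches f(c).
f(2.230000) = -12.100134, f(4.310000) = 53.040489
step 1: c = 2.616368, f(c) = -7.714069 < 0 → new bracket [2.616368, 4.310000]
step 2: c = 2.831411, f(c) = -4.430620 < 0 → new bracket [2.831411, 4.310000]
step 3: c = 2.945399, f(c) = -2.381743 < 0 → new bracket [2.945399, 4.310000]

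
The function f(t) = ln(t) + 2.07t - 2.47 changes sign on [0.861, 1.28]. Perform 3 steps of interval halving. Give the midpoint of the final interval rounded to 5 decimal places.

1.14906

f(0.861000) = -0.837391, f(1.280000) = 0.426460 (opposite signs)
step 1: m = 1.070500, f(m) = -0.185939 < 0 → root in [1.070500, 1.280000]
step 2: m = 1.175250, f(m) = 0.124248 > 0 → root in [1.070500, 1.175250]
step 3: m = 1.122875, f(m) = -0.029756 < 0 → root in [1.122875, 1.175250]
Midpoint of [1.122875, 1.175250] = 1.149063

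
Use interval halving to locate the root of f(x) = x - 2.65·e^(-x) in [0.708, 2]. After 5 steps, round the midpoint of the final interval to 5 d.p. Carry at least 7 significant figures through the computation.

f(0.708000) = -0.597465, f(2.000000) = 1.641361 (opposite signs)
step 1: m = 1.354000, f(m) = 0.669756 > 0 → root in [0.708000, 1.354000]
step 2: m = 1.031000, f(m) = 0.085877 > 0 → root in [0.708000, 1.031000]
step 3: m = 0.869500, f(m) = -0.241277 < 0 → root in [0.869500, 1.031000]
step 4: m = 0.950250, f(m) = -0.074358 < 0 → root in [0.950250, 1.031000]
step 5: m = 0.990625, f(m) = 0.006562 > 0 → root in [0.950250, 0.990625]
Midpoint of [0.950250, 0.990625] = 0.970438

0.97044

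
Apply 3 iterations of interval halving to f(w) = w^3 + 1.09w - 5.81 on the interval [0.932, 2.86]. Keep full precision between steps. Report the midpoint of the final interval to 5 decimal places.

f(0.932000) = -3.984562, f(2.860000) = 20.701056 (opposite signs)
step 1: m = 1.896000, f(m) = 3.072411 > 0 → root in [0.932000, 1.896000]
step 2: m = 1.414000, f(m) = -1.441594 < 0 → root in [1.414000, 1.896000]
step 3: m = 1.655000, f(m) = 0.527036 > 0 → root in [1.414000, 1.655000]
Midpoint of [1.414000, 1.655000] = 1.534500

1.53450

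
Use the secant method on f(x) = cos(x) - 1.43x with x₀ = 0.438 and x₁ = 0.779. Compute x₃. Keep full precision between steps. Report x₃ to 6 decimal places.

0.583346

f(x_0) = 0.279262, f(x_1) = -0.402354
x_2 = 0.779000 - (-0.402354)·(0.779000 - 0.438000)/(-0.402354 - (0.279262)) = 0.577710; f(x_2) = 0.011591
x_3 = 0.577710 - (0.011591)·(0.577710 - 0.779000)/(0.011591 - (-0.402354)) = 0.583346; f(x_3) = 0.000440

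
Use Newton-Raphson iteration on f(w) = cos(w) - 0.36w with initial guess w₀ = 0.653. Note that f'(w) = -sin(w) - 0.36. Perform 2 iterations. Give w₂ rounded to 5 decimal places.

w_0 = 0.653000: f = 0.559185, f' = -0.967572 → w_1 = 0.653000 - (0.559185)/(-0.967572) = 1.230926
w_1 = 1.230926: f = -0.109768, f' = -1.302798 → w_2 = 1.230926 - (-0.109768)/(-1.302798) = 1.146670

1.14667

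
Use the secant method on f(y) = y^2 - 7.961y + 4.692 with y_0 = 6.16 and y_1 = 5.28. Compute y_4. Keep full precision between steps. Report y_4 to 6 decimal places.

7.295019

f(y_0) = -6.402160, f(y_1) = -9.463680
y_2 = 5.280000 - (-9.463680)·(5.280000 - 6.160000)/(-9.463680 - (-6.402160)) = 8.000230; f(y_2) = 5.005849
y_3 = 8.000230 - (5.005849)·(8.000230 - 5.280000)/(5.005849 - (-9.463680)) = 7.059145; f(y_3) = -1.674327
y_4 = 7.059145 - (-1.674327)·(7.059145 - 8.000230)/(-1.674327 - (5.005849)) = 7.295019; f(y_4) = -0.166341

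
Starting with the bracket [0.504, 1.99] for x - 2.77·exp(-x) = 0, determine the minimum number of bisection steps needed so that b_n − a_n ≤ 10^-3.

11

Initial width b − a = 1.99 − 0.504 = 1.486000.
After n steps the width is (b−a)/2^n; need (b−a)/2^n ≤ 10^-3.
So n ≥ log₂(1.486000/10^-3) = log₂(1486.0000) ≈ 10.5372.
Hence n = 11.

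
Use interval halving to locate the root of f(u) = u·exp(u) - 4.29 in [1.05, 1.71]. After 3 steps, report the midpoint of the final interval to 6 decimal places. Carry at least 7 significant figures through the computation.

f(1.050000) = -1.289466, f(1.710000) = 5.164524 (opposite signs)
step 1: m = 1.380000, f(m) = 1.195364 > 0 → root in [1.050000, 1.380000]
step 2: m = 1.215000, f(m) = -0.195093 < 0 → root in [1.215000, 1.380000]
step 3: m = 1.297500, f(m) = 0.459025 > 0 → root in [1.215000, 1.297500]
Midpoint of [1.215000, 1.297500] = 1.256250

1.256250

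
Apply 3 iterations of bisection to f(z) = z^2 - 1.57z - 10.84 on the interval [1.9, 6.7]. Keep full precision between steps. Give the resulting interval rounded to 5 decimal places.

[3.70000, 4.30000]

f(1.900000) = -10.213000, f(6.700000) = 23.531000 (opposite signs)
step 1: m = 4.300000, f(m) = 0.899000 > 0 → root in [1.900000, 4.300000]
step 2: m = 3.100000, f(m) = -6.097000 < 0 → root in [3.100000, 4.300000]
step 3: m = 3.700000, f(m) = -2.959000 < 0 → root in [3.700000, 4.300000]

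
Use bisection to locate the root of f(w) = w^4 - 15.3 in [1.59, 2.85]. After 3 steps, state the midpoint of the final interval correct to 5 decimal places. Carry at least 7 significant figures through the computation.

f(1.590000) = -8.908710, f(2.850000) = 50.675006 (opposite signs)
step 1: m = 2.220000, f(m) = 8.989127 > 0 → root in [1.590000, 2.220000]
step 2: m = 1.905000, f(m) = -2.130178 < 0 → root in [1.905000, 2.220000]
step 3: m = 2.062500, f(m) = 2.795718 > 0 → root in [1.905000, 2.062500]
Midpoint of [1.905000, 2.062500] = 1.983750

1.98375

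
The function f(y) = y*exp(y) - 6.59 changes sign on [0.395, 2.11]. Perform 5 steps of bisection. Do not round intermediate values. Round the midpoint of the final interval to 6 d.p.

1.493672

f(0.395000) = -6.003668, f(2.110000) = 10.813789 (opposite signs)
step 1: m = 1.252500, f(m) = -2.207403 < 0 → root in [1.252500, 2.110000]
step 2: m = 1.681250, f(m) = 2.442124 > 0 → root in [1.252500, 1.681250]
step 3: m = 1.466875, f(m) = -0.230121 < 0 → root in [1.466875, 1.681250]
step 4: m = 1.574062, f(m) = 1.006764 > 0 → root in [1.466875, 1.574062]
step 5: m = 1.520469, f(m) = 0.365185 > 0 → root in [1.466875, 1.520469]
Midpoint of [1.466875, 1.520469] = 1.493672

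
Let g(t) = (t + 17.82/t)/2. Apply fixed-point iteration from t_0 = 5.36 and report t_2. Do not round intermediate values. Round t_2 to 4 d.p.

t_1 = g(5.360000) = 4.342313
t_2 = g(4.342313) = 4.223058

4.2231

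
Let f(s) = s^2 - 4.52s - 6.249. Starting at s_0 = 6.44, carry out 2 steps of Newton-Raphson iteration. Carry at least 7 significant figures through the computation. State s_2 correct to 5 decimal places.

5.63085

f'(s) = 2s - 4.52
s_0 = 6.440000: f = 6.115800, f' = 8.360000 → s_1 = 6.440000 - (6.115800)/(8.360000) = 5.708445
s_1 = 5.708445: f = 0.535173, f' = 6.896890 → s_2 = 5.708445 - (0.535173)/(6.896890) = 5.630849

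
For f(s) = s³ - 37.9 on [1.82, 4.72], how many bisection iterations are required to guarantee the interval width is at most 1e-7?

Initial width b − a = 4.72 − 1.82 = 2.900000.
After n steps the width is (b−a)/2^n; need (b−a)/2^n ≤ 1e-7.
So n ≥ log₂(2.900000/1e-7) = log₂(29000000.0000) ≈ 24.7895.
Hence n = 25.

25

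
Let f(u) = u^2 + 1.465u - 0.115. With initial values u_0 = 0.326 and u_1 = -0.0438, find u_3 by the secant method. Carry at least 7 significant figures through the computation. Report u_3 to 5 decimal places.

0.07606

Secant update: u_(k+1) = u_k − f(u_k)·(u_k − u_(k-1))/(f(u_k) − f(u_(k-1))).
f(u_0) = 0.468866, f(u_1) = -0.177249
u_2 = -0.043800 - (-0.177249)·(-0.043800 - 0.326000)/(-0.177249 - (0.468866)) = 0.057647; f(u_2) = -0.027224
u_3 = 0.057647 - (-0.027224)·(0.057647 - -0.043800)/(-0.027224 - (-0.177249)) = 0.076056; f(u_3) = 0.002206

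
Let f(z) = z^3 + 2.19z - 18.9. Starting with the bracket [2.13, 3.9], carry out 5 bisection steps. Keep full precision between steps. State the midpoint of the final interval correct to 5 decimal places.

2.37891

f(2.130000) = -4.571703, f(3.900000) = 48.960000 (opposite signs)
step 1: m = 3.015000, f(m) = 15.109878 > 0 → root in [2.130000, 3.015000]
step 2: m = 2.572500, f(m) = 3.757953 > 0 → root in [2.130000, 2.572500]
step 3: m = 2.351250, f(m) = -0.752167 < 0 → root in [2.351250, 2.572500]
step 4: m = 2.461875, f(m) = 1.412508 > 0 → root in [2.351250, 2.461875]
step 5: m = 2.406562, f(m) = 0.308082 > 0 → root in [2.351250, 2.406562]
Midpoint of [2.351250, 2.406562] = 2.378906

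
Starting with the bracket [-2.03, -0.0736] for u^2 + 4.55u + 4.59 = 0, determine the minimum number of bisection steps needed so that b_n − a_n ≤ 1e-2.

Initial width b − a = -0.0736 − -2.03 = 1.956400.
After n steps the width is (b−a)/2^n; need (b−a)/2^n ≤ 1e-2.
So n ≥ log₂(1.956400/1e-2) = log₂(195.6400) ≈ 7.6121.
Hence n = 8.

8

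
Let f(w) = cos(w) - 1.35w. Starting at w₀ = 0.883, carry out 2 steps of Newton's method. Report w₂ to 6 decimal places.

f'(w) = -sin(w) - 1.35
w_0 = 0.883000: f = -0.557214, f' = -2.122647 → w_1 = 0.883000 - (-0.557214)/(-2.122647) = 0.620491
w_1 = 0.620491: f = -0.024070, f' = -1.931435 → w_2 = 0.620491 - (-0.024070)/(-1.931435) = 0.608029

0.608029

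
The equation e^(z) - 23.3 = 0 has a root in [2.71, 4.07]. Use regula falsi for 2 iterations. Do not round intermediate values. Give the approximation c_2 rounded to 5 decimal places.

3.07658

f(2.710000) = -8.270724, f(4.070000) = 35.256963
step 1: c = 2.968414, f(c) = -3.838960 < 0 → new bracket [2.968414, 4.070000]
step 2: c = 3.076583, f(c) = -1.615822 < 0 → new bracket [3.076583, 4.070000]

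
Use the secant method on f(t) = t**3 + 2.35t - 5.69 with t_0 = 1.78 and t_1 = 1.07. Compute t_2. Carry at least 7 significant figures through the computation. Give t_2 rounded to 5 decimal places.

1.29765

Secant update: t_(k+1) = t_k − f(t_k)·(t_k − t_(k-1))/(f(t_k) − f(t_(k-1))).
f(t_0) = 4.132752, f(t_1) = -1.950457
t_2 = 1.070000 - (-1.950457)·(1.070000 - 1.780000)/(-1.950457 - (4.132752)) = 1.297647; f(t_2) = -0.455437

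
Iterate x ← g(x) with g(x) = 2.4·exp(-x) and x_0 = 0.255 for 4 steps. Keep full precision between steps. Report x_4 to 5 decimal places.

0.46016

x_1 = g(0.255000) = 1.859800
x_2 = g(1.859800) = 0.373689
x_3 = g(0.373689) = 1.651658
x_4 = g(1.651658) = 0.460156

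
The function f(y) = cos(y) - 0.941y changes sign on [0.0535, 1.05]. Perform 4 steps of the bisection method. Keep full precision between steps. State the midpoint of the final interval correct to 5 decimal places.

0.76973

f(0.053500) = 0.948226, f(1.050000) = -0.490479 (opposite signs)
step 1: m = 0.551750, f(m) = 0.332412 > 0 → root in [0.551750, 1.050000]
step 2: m = 0.800875, f(m) = -0.057545 < 0 → root in [0.551750, 0.800875]
step 3: m = 0.676313, f(m) = 0.143476 > 0 → root in [0.676313, 0.800875]
step 4: m = 0.738594, f(m) = 0.044399 > 0 → root in [0.738594, 0.800875]
Midpoint of [0.738594, 0.800875] = 0.769734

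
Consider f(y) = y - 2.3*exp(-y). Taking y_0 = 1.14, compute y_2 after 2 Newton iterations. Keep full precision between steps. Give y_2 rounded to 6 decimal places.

0.918193

f'(y) = 1 + 2.3*exp(-y)
y_0 = 1.140000: f = 0.404416, f' = 1.735584 → y_1 = 1.140000 - (0.404416)/(1.735584) = 0.906985
y_1 = 0.906985: f = -0.021615, f' = 1.928601 → y_2 = 0.906985 - (-0.021615)/(1.928601) = 0.918193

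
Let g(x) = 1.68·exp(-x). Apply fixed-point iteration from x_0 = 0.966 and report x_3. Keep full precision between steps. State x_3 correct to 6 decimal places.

0.692409

x_1 = g(0.966000) = 0.639412
x_2 = g(0.639412) = 0.886372
x_3 = g(0.886372) = 0.692409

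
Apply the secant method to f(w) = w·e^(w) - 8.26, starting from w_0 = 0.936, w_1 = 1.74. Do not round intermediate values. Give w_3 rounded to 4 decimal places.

1.6207

Secant update: w_(k+1) = w_k − f(w_k)·(w_k − w_(k-1))/(f(w_k) − f(w_(k-1))).
f(w_0) = -5.873423, f(w_1) = 1.653378
w_2 = 1.740000 - (1.653378)·(1.740000 - 0.936000)/(1.653378 - (-5.873423)) = 1.563389; f(w_2) = -0.794854
w_3 = 1.563389 - (-0.794854)·(1.563389 - 1.740000)/(-0.794854 - (1.653378)) = 1.620728; f(w_3) = -0.064346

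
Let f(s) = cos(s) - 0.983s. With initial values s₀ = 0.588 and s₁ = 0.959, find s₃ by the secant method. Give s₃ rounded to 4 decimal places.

0.7464

f(s_0) = 0.254048, f(s_1) = -0.368358
s_2 = 0.959000 - (-0.368358)·(0.959000 - 0.588000)/(-0.368358 - (0.254048)) = 0.739431; f(s_2) = 0.011991
s_3 = 0.739431 - (0.011991)·(0.739431 - 0.959000)/(0.011991 - (-0.368358)) = 0.746353; f(s_3) = 0.000504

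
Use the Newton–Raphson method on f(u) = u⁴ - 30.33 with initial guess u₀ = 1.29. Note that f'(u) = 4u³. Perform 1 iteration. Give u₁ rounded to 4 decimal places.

4.4997

u_0 = 1.290000: f = -27.560771, f' = 8.586756 → u_1 = 1.290000 - (-27.560771)/(8.586756) = 4.499684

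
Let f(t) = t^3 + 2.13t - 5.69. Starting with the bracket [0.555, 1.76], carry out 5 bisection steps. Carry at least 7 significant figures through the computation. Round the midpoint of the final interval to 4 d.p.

1.4023

f(0.555000) = -4.336896, f(1.760000) = 3.510576 (opposite signs)
step 1: m = 1.157500, f(m) = -1.673699 < 0 → root in [1.157500, 1.760000]
step 2: m = 1.458750, f(m) = 0.521287 > 0 → root in [1.157500, 1.458750]
step 3: m = 1.308125, f(m) = -0.665242 < 0 → root in [1.308125, 1.458750]
step 4: m = 1.383437, f(m) = -0.095518 < 0 → root in [1.383437, 1.458750]
step 5: m = 1.421094, f(m) = 0.206839 > 0 → root in [1.383437, 1.421094]
Midpoint of [1.383437, 1.421094] = 1.402266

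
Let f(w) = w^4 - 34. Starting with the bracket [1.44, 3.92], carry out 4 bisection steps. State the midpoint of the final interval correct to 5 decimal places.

f(1.440000) = -29.700183, f(3.920000) = 202.126249 (opposite signs)
step 1: m = 2.680000, f(m) = 17.586870 > 0 → root in [1.440000, 2.680000]
step 2: m = 2.060000, f(m) = -15.991859 < 0 → root in [2.060000, 2.680000]
step 3: m = 2.370000, f(m) = -2.450434 < 0 → root in [2.370000, 2.680000]
step 4: m = 2.525000, f(m) = 6.648594 > 0 → root in [2.370000, 2.525000]
Midpoint of [2.370000, 2.525000] = 2.447500

2.44750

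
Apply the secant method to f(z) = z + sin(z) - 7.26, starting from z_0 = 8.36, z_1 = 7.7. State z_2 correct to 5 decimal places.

5.97526

f(z_0) = 1.974681, f(z_1) = 1.428168
z_2 = 7.700000 - (1.428168)·(7.700000 - 8.360000)/(1.428168 - (1.974681)) = 5.975264; f(z_2) = -1.587815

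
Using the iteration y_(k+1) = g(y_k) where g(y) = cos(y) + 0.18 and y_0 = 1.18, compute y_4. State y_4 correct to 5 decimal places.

y_1 = g(1.180000) = 0.560925
y_2 = g(0.560925) = 1.026763
y_3 = g(1.026763) = 0.697591
y_4 = g(0.697591) = 0.946392

0.94639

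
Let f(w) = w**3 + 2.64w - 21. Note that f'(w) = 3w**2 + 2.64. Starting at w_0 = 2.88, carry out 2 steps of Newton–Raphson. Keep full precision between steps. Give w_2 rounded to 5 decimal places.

2.44268

w_0 = 2.880000: f = 10.491072, f' = 27.523200 → w_1 = 2.880000 - (10.491072)/(27.523200) = 2.498828
w_1 = 2.498828: f = 1.199942, f' = 21.372425 → w_2 = 2.498828 - (1.199942)/(21.372425) = 2.442684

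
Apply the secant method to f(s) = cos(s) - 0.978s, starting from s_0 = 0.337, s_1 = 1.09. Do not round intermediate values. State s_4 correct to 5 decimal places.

0.74892

Secant update: s_(k+1) = s_k − f(s_k)·(s_k − s_(k-1))/(f(s_k) − f(s_(k-1))).
f(s_0) = 0.614165, f(s_1) = -0.603535
s_2 = 1.090000 - (-0.603535)·(1.090000 - 0.337000)/(-0.603535 - (0.614165)) = 0.716787; f(s_2) = 0.052903
s_3 = 0.716787 - (0.052903)·(0.716787 - 1.090000)/(0.052903 - (-0.603535)) = 0.746864; f(s_3) = 0.003389
s_4 = 0.746864 - (0.003389)·(0.746864 - 0.716787)/(0.003389 - (0.052903)) = 0.748923; f(s_4) = -0.000024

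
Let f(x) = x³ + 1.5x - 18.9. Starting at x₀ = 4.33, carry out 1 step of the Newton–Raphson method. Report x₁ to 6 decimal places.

3.138975

f'(x) = 3x² + 1.5
x_0 = 4.330000: f = 68.777737, f' = 57.746700 → x_1 = 4.330000 - (68.777737)/(57.746700) = 3.138975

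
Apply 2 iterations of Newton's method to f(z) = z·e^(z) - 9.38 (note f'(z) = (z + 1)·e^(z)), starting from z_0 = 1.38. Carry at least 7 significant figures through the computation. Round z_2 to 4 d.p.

z_0 = 1.380000: f = -3.894636, f' = 9.460266 → z_1 = 1.380000 - (-3.894636)/(9.460266) = 1.791684
z_1 = 1.791684: f = 1.369285, f' = 16.748829 → z_2 = 1.791684 - (1.369285)/(16.748829) = 1.709929

1.7099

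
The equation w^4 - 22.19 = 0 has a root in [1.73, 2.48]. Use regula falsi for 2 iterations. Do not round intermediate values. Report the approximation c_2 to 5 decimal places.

2.15142

f(1.730000) = -13.232550, f(2.480000) = 15.637420
step 1: c = 2.073762, f(c) = -3.695779 < 0 → new bracket [2.073762, 2.480000]
step 2: c = 2.151420, f(c) = -0.765997 < 0 → new bracket [2.151420, 2.480000]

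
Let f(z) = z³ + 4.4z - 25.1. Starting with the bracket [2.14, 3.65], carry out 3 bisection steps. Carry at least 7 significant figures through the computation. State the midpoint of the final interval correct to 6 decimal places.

f(2.140000) = -5.883656, f(3.650000) = 39.587125 (opposite signs)
step 1: m = 2.895000, f(m) = 11.901067 > 0 → root in [2.140000, 2.895000]
step 2: m = 2.517500, f(m) = 1.932427 > 0 → root in [2.140000, 2.517500]
step 3: m = 2.328750, f(m) = -2.224510 < 0 → root in [2.328750, 2.517500]
Midpoint of [2.328750, 2.517500] = 2.423125

2.423125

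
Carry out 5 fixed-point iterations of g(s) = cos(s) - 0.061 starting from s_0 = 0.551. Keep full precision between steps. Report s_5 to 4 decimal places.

s_1 = g(0.551000) = 0.791001
s_2 = g(0.791001) = 0.642134
s_3 = g(0.642134) = 0.739820
s_4 = g(0.739820) = 0.677590
s_5 = g(0.677590) = 0.718086

0.7181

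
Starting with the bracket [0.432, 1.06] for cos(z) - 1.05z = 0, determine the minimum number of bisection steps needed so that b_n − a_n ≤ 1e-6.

Initial width b − a = 1.06 − 0.432 = 0.628000.
After n steps the width is (b−a)/2^n; need (b−a)/2^n ≤ 1e-6.
So n ≥ log₂(0.628000/1e-6) = log₂(628000.0000) ≈ 19.2604.
Hence n = 20.

20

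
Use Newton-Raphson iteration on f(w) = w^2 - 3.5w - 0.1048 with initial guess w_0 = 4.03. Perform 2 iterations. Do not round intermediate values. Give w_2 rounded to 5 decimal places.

3.53051

f'(w) = 2w - 3.5
w_0 = 4.030000: f = 2.031100, f' = 4.560000 → w_1 = 4.030000 - (2.031100)/(4.560000) = 3.584583
w_1 = 3.584583: f = 0.198396, f' = 3.669167 → w_2 = 3.584583 - (0.198396)/(3.669167) = 3.530512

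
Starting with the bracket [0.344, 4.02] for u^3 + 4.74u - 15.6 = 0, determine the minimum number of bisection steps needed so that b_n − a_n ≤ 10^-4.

16

Initial width b − a = 4.02 − 0.344 = 3.676000.
After n steps the width is (b−a)/2^n; need (b−a)/2^n ≤ 10^-4.
So n ≥ log₂(3.676000/10^-4) = log₂(36760.0000) ≈ 15.1658.
Hence n = 16.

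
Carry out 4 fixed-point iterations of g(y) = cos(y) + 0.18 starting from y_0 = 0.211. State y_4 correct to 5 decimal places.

y_1 = g(0.211000) = 1.157822
y_2 = g(1.157822) = 0.581335
y_3 = g(0.581335) = 1.015730
y_4 = g(1.015730) = 0.707000

0.70700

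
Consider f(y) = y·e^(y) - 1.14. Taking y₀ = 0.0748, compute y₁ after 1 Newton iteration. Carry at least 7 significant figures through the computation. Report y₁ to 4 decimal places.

Newton update: y ← y − f(y)/f'(y).
f'(y) = (y + 1)·e^(y)
y_0 = 0.074800: f = -1.059390, f' = 1.158278 → y_1 = 0.074800 - (-1.059390)/(1.158278) = 0.989425

0.9894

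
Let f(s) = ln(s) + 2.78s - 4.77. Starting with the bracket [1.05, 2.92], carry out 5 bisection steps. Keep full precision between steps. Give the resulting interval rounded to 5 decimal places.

f(1.050000) = -1.802210, f(2.920000) = 4.419184 (opposite signs)
step 1: m = 1.985000, f(m) = 1.433919 > 0 → root in [1.050000, 1.985000]
step 2: m = 1.517500, f(m) = -0.134286 < 0 → root in [1.517500, 1.985000]
step 3: m = 1.751250, f(m) = 0.658805 > 0 → root in [1.517500, 1.751250]
step 4: m = 1.634375, f(m) = 0.264823 > 0 → root in [1.517500, 1.634375]
step 5: m = 1.575937, f(m) = 0.065957 > 0 → root in [1.517500, 1.575937]

[1.51750, 1.57594]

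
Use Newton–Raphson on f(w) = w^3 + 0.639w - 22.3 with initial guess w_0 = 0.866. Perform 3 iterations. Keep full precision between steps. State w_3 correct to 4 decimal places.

3.9082

f'(w) = 3w^2 + 0.639
w_0 = 0.866000: f = -21.097164, f' = 2.888868 → w_1 = 0.866000 - (-21.097164)/(2.888868) = 8.168917
w_1 = 8.168917: f = 528.041673, f' = 200.832630 → w_2 = 8.168917 - (528.041673)/(200.832630) = 5.539655
w_2 = 5.539655: f = 151.239535, f' = 92.702331 → w_3 = 5.539655 - (151.239535)/(92.702331) = 3.908202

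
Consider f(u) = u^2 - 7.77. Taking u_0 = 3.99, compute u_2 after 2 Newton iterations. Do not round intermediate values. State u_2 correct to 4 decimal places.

f'(u) = 2u
u_0 = 3.990000: f = 8.150100, f' = 7.980000 → u_1 = 3.990000 - (8.150100)/(7.980000) = 2.968684
u_1 = 2.968684: f = 1.043086, f' = 5.937368 → u_2 = 2.968684 - (1.043086)/(5.937368) = 2.793003

2.7930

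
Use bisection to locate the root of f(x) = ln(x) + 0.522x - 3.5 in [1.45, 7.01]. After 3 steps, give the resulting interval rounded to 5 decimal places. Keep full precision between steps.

f(1.450000) = -2.371536, f(7.010000) = 2.106558 (opposite signs)
step 1: m = 4.230000, f(m) = 0.150262 > 0 → root in [1.450000, 4.230000]
step 2: m = 2.840000, f(m) = -0.973716 < 0 → root in [2.840000, 4.230000]
step 3: m = 3.535000, f(m) = -0.392017 < 0 → root in [3.535000, 4.230000]

[3.53500, 4.23000]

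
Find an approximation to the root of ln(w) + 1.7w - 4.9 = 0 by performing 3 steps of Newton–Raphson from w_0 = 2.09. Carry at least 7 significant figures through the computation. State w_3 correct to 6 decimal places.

f'(w) = 1/w + 1.7
w_0 = 2.090000: f = -0.609836, f' = 2.178469 → w_1 = 2.090000 - (-0.609836)/(2.178469) = 2.369938
w_1 = 2.369938: f = -0.008242, f' = 2.121952 → w_2 = 2.369938 - (-0.008242)/(2.121952) = 2.373822
w_2 = 2.373822: f = -0.000001, f' = 2.121262 → w_3 = 2.373822 - (-0.000001)/(2.121262) = 2.373823

2.373823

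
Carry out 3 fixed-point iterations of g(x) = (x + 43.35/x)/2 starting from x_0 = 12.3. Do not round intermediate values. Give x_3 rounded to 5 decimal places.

6.58500

x_1 = g(12.300000) = 7.912195
x_2 = g(7.912195) = 6.695540
x_3 = g(6.695540) = 6.585000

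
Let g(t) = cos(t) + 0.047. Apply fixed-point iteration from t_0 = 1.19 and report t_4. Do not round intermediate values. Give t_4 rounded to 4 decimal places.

t_1 = g(1.190000) = 0.418660
t_2 = g(0.418660) = 0.960635
t_3 = g(0.960635) = 0.620000
t_4 = g(0.620000) = 0.860878

0.8609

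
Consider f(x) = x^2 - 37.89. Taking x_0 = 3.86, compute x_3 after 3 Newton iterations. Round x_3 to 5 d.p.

f'(x) = 2x
x_0 = 3.860000: f = -22.990400, f' = 7.720000 → x_1 = 3.860000 - (-22.990400)/(7.720000) = 6.838031
x_1 = 6.838031: f = 8.868669, f' = 13.676062 → x_2 = 6.838031 - (8.868669)/(13.676062) = 6.189550
x_2 = 6.189550: f = 0.420528, f' = 12.379100 → x_3 = 6.189550 - (0.420528)/(12.379100) = 6.155579

6.15558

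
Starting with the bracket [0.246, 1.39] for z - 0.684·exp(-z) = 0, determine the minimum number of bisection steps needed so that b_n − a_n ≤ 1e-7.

Initial width b − a = 1.39 − 0.246 = 1.144000.
After n steps the width is (b−a)/2^n; need (b−a)/2^n ≤ 1e-7.
So n ≥ log₂(1.144000/1e-7) = log₂(11440000.0000) ≈ 23.4476.
Hence n = 24.

24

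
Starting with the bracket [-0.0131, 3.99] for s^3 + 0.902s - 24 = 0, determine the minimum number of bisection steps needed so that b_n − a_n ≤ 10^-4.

Initial width b − a = 3.99 − -0.0131 = 4.003100.
After n steps the width is (b−a)/2^n; need (b−a)/2^n ≤ 10^-4.
So n ≥ log₂(4.003100/10^-4) = log₂(40031.0000) ≈ 15.2888.
Hence n = 16.

16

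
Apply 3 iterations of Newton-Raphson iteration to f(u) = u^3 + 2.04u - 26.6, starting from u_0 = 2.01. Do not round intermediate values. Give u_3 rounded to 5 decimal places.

f'(u) = 3u^2 + 2.04
u_0 = 2.010000: f = -14.378999, f' = 14.160300 → u_1 = 2.010000 - (-14.378999)/(14.160300) = 3.025445
u_1 = 3.025445: f = 7.264752, f' = 29.499944 → u_2 = 3.025445 - (7.264752)/(29.499944) = 2.779181
u_2 = 2.779181: f = 0.535505, f' = 25.211546 → u_3 = 2.779181 - (0.535505)/(25.211546) = 2.757941

2.75794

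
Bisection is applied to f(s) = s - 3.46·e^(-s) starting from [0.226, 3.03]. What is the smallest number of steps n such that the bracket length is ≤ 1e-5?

19

Initial width b − a = 3.03 − 0.226 = 2.804000.
After n steps the width is (b−a)/2^n; need (b−a)/2^n ≤ 1e-5.
So n ≥ log₂(2.804000/1e-5) = log₂(280400.0000) ≈ 18.0971.
Hence n = 19.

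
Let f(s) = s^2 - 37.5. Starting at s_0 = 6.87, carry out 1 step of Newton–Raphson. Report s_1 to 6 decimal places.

f'(s) = 2s
s_0 = 6.870000: f = 9.696900, f' = 13.740000 → s_1 = 6.870000 - (9.696900)/(13.740000) = 6.164258

6.164258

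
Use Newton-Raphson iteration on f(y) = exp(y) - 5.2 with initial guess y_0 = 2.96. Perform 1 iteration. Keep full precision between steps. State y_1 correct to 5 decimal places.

2.22946

Newton update: y ← y − f(y)/f'(y).
f'(y) = exp(y)
y_0 = 2.960000: f = 14.097972, f' = 19.297972 → y_1 = 2.960000 - (14.097972)/(19.297972) = 2.229458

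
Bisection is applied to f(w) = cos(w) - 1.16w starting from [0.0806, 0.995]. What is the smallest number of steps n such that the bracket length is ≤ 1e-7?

Initial width b − a = 0.995 − 0.0806 = 0.914400.
After n steps the width is (b−a)/2^n; need (b−a)/2^n ≤ 1e-7.
So n ≥ log₂(0.914400/1e-7) = log₂(9144000.0000) ≈ 23.1244.
Hence n = 24.

24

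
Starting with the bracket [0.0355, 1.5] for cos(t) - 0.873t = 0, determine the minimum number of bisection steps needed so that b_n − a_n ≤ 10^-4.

14

Initial width b − a = 1.5 − 0.0355 = 1.464500.
After n steps the width is (b−a)/2^n; need (b−a)/2^n ≤ 10^-4.
So n ≥ log₂(1.464500/10^-4) = log₂(14645.0000) ≈ 13.8381.
Hence n = 14.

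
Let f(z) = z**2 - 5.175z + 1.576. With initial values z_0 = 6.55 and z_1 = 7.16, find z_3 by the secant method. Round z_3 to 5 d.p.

f(z_0) = 10.582250, f(z_1) = 15.788600
z_2 = 7.160000 - (15.788600)·(7.160000 - 6.550000)/(15.788600 - (10.582250)) = 5.310135; f(z_2) = 2.293584
z_3 = 5.310135 - (2.293584)·(5.310135 - 7.160000)/(2.293584 - (15.788600)) = 4.995736; f(z_3) = 0.680443

4.99574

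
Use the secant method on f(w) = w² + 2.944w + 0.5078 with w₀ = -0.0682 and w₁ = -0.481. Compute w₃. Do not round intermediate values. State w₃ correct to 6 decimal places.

f(w_0) = 0.311670, f(w_1) = -0.676903
w_2 = -0.481000 - (-0.676903)·(-0.481000 - -0.068200)/(-0.676903 - (0.311670)) = -0.198345; f(w_2) = -0.036786
w_3 = -0.198345 - (-0.036786)·(-0.198345 - -0.481000)/(-0.036786 - (-0.676903)) = -0.182101; f(w_3) = 0.004855

-0.182101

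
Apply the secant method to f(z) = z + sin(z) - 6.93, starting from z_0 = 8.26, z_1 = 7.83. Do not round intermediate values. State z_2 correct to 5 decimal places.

Secant update: z_(k+1) = z_k − f(z_k)·(z_k − z_(k-1))/(f(z_k) − f(z_(k-1))).
f(z_0) = 2.248701, f(z_1) = 1.899712
z_2 = 7.830000 - (1.899712)·(7.830000 - 8.260000)/(1.899712 - (2.248701)) = 5.489301; f(z_2) = -2.153781

5.48930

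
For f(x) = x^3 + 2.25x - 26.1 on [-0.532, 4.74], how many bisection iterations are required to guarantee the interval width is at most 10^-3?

13

Initial width b − a = 4.74 − -0.532 = 5.272000.
After n steps the width is (b−a)/2^n; need (b−a)/2^n ≤ 10^-3.
So n ≥ log₂(5.272000/10^-3) = log₂(5272.0000) ≈ 12.3641.
Hence n = 13.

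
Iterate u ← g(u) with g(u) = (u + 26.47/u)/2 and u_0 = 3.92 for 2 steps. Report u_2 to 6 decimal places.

5.148332

u_1 = g(3.920000) = 5.336276
u_2 = g(5.336276) = 5.148332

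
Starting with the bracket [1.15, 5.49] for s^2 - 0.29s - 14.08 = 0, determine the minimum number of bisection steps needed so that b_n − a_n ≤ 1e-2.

Initial width b − a = 5.49 − 1.15 = 4.340000.
After n steps the width is (b−a)/2^n; need (b−a)/2^n ≤ 1e-2.
So n ≥ log₂(4.340000/1e-2) = log₂(434.0000) ≈ 8.7616.
Hence n = 9.

9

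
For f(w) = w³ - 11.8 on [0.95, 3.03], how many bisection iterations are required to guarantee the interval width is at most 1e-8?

28

Initial width b − a = 3.03 − 0.95 = 2.080000.
After n steps the width is (b−a)/2^n; need (b−a)/2^n ≤ 1e-8.
So n ≥ log₂(2.080000/1e-8) = log₂(208000000.0000) ≈ 27.6320.
Hence n = 28.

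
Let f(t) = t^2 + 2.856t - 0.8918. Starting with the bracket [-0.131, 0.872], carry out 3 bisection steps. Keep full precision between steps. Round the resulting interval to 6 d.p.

[0.245125, 0.370500]

f(-0.131000) = -1.248775, f(0.872000) = 2.359016 (opposite signs)
step 1: m = 0.370500, f(m) = 0.303618 > 0 → root in [-0.131000, 0.370500]
step 2: m = 0.119750, f(m) = -0.535454 < 0 → root in [0.119750, 0.370500]
step 3: m = 0.245125, f(m) = -0.131637 < 0 → root in [0.245125, 0.370500]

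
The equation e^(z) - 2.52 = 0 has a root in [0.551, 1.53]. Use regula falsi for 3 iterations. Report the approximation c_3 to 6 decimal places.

f(0.551000) = -0.785013, f(1.530000) = 2.098177
step 1: c = 0.817555, f(c) = -0.255046 < 0 → new bracket [0.817555, 1.530000]
step 2: c = 0.894770, f(c) = -0.073226 < 0 → new bracket [0.894770, 1.530000]
step 3: c = 0.916192, f(c) = -0.020246 < 0 → new bracket [0.916192, 1.530000]

0.916192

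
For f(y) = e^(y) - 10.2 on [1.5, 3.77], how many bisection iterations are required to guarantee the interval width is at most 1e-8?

Initial width b − a = 3.77 − 1.5 = 2.270000.
After n steps the width is (b−a)/2^n; need (b−a)/2^n ≤ 1e-8.
So n ≥ log₂(2.270000/1e-8) = log₂(227000000.0000) ≈ 27.7581.
Hence n = 28.

28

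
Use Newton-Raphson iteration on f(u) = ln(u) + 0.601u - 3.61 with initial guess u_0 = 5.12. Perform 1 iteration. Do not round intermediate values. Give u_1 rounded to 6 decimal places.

3.738288

f'(u) = 1/u + 0.601
u_0 = 5.120000: f = 1.100274, f' = 0.796312 → u_1 = 5.120000 - (1.100274)/(0.796312) = 3.738288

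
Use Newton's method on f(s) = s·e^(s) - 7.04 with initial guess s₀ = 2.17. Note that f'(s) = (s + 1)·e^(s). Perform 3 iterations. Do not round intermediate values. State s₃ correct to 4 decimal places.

s_0 = 2.170000: f = 11.965476, f' = 27.763760 → s_1 = 2.170000 - (11.965476)/(27.763760) = 1.739025
s_1 = 1.739025: f = 2.858173, f' = 15.589966 → s_2 = 1.739025 - (2.858173)/(15.589966) = 1.555691
s_2 = 1.555691: f = 0.331426, f' = 12.109787 → s_3 = 1.555691 - (0.331426)/(12.109787) = 1.528323

1.5283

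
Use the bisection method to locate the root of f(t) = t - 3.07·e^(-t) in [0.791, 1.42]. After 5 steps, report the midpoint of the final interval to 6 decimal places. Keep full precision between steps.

f(0.791000) = -0.600911, f(1.420000) = 0.677938 (opposite signs)
step 1: m = 1.105500, f(m) = 0.089191 > 0 → root in [0.791000, 1.105500]
step 2: m = 0.948250, f(m) = -0.241125 < 0 → root in [0.948250, 1.105500]
step 3: m = 1.026875, f(m) = -0.072567 < 0 → root in [1.026875, 1.105500]
step 4: m = 1.066187, f(m) = 0.009129 > 0 → root in [1.026875, 1.066187]
step 5: m = 1.046531, f(m) = -0.031511 < 0 → root in [1.046531, 1.066187]
Midpoint of [1.046531, 1.066187] = 1.056359

1.056359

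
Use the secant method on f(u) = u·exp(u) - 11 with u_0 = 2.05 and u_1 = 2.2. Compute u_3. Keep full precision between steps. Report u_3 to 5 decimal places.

1.81972

f(u_0) = 4.924197, f(u_1) = 8.855030
u_2 = 2.200000 - (8.855030)·(2.200000 - 2.050000)/(8.855030 - (4.924197)) = 1.862093; f(u_2) = 0.986663
u_3 = 1.862093 - (0.986663)·(1.862093 - 2.200000)/(0.986663 - (8.855030)) = 1.819721; f(u_3) = 0.227930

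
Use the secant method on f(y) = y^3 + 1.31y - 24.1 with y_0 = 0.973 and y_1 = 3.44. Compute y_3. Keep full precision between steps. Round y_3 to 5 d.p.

2.62103

f(y_0) = -21.904203, f(y_1) = 21.113984
y_2 = 3.440000 - (21.113984)·(3.440000 - 0.973000)/(21.113984 - (-21.904203)) = 2.229159; f(y_2) = -10.102782
y_3 = 2.229159 - (-10.102782)·(2.229159 - 3.440000)/(-10.102782 - (21.113984)) = 2.621027; f(y_3) = -2.660566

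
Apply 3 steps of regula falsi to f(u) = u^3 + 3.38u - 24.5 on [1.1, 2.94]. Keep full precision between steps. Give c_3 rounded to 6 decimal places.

False-position update: c = (a·f(b) − b·f(a))/(f(b) − f(a)); replace the endpoint whose sign matches f(c).
f(1.100000) = -19.451000, f(2.940000) = 10.849384
step 1: c = 2.281168, f(c) = -4.919078 < 0 → new bracket [2.281168, 2.940000]
step 2: c = 2.486695, f(c) = -0.718114 < 0 → new bracket [2.486695, 2.940000]
step 3: c = 2.514836, f(c) = -0.095018 < 0 → new bracket [2.514836, 2.940000]

2.514836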